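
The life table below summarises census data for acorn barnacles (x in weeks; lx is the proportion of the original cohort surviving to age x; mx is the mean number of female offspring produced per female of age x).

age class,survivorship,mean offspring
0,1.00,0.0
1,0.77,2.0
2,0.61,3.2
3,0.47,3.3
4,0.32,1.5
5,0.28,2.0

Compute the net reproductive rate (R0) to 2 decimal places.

6.08

lx·mx by age: 0, 1.54, 1.952, 1.551, 0.48, 0.56
R0 = Σ lx·mx = 6.083 → 6.08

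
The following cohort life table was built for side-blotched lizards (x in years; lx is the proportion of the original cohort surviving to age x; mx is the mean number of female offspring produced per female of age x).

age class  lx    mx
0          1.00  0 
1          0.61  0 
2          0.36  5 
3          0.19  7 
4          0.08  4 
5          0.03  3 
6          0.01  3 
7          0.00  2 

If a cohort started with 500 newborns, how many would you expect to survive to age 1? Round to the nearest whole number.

Expected survivors = N0 · l_1 = 500 × 0.61 = 305 → 305

305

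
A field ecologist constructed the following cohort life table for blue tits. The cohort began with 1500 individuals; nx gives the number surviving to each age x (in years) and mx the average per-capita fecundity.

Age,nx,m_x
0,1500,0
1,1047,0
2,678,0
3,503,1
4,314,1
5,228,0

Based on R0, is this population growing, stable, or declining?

lx = nx/n0 = nx/1500: 1, 0.698, 0.452, 0.33533…, 0.20933…, 0.152
R0 = Σ lx·mx = 0 + 0 + 0 + 0.335333… + 0.209333… + 0 = 0.544667…
R0 < 1, so the population is declining.

declining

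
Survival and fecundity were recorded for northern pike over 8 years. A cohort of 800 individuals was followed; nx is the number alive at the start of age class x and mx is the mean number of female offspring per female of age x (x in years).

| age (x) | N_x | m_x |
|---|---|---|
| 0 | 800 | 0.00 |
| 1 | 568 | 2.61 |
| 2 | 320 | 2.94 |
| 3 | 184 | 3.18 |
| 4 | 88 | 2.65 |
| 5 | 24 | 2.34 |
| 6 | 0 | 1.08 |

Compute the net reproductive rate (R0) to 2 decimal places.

lx = nx/n0 = nx/800: 1, 0.71, 0.4, 0.23, 0.11, 0.03, 0
lx·mx by age: 0, 1.8531, 1.176, 0.7314, 0.2915, 0.0702, 0
R0 = Σ lx·mx = 4.1222 → 4.12

4.12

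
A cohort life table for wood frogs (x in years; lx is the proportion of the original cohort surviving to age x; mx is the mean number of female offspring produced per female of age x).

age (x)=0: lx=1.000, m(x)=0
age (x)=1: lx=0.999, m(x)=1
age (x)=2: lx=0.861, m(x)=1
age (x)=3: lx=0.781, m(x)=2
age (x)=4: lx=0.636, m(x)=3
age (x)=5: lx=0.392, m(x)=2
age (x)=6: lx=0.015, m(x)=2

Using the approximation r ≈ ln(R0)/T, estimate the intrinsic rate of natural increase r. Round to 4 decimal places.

0.5828

R0 = Σ lx·mx = 0 + 0.999 + 0.861 + 1.562 + 1.908 + 0.784 + 0.03 = 6.144
Σ x·lx·mx = 19.139; T = 19.139/6.144 = 3.11507…
r ≈ ln(R0)/T = ln(6.144)/3.11507… = 0.582804… → 0.5828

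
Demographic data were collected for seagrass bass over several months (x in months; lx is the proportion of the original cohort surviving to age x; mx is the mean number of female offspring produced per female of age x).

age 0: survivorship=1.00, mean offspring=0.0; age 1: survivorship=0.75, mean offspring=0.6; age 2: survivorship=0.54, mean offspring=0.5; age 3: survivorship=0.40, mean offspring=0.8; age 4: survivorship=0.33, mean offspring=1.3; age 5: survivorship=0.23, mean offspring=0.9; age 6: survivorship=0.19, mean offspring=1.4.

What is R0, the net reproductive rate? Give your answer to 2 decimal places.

1.94

lx·mx by age: 0, 0.45, 0.27, 0.32, 0.429, 0.207, 0.266
R0 = Σ lx·mx = 1.942 → 1.94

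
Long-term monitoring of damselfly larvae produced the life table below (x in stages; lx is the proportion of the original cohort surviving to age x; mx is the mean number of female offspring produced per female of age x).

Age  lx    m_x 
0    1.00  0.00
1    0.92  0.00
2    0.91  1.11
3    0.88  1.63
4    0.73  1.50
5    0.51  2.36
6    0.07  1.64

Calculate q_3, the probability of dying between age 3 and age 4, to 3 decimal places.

0.170

q_3 = (l_3 − l_4) / l_3 = (0.88 − 0.73) / 0.88
     = 0.15 / 0.88 = 0.170455… → 0.170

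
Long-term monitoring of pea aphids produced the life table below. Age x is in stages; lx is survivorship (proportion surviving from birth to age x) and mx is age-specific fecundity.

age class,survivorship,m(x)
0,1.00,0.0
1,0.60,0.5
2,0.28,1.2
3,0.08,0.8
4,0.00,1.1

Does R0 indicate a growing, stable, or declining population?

declining

R0 = Σ lx·mx = 0 + 0.3 + 0.336 + 0.064 + 0 = 0.7
R0 < 1, so the population is declining.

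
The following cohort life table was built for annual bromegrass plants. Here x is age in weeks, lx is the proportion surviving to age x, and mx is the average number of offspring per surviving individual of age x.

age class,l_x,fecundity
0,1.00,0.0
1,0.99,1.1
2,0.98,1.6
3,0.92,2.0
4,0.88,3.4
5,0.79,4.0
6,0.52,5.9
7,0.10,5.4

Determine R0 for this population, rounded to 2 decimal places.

lx·mx by age: 0, 1.089, 1.568, 1.84, 2.992, 3.16, 3.068, 0.54
R0 = Σ lx·mx = 14.257 → 14.26

14.26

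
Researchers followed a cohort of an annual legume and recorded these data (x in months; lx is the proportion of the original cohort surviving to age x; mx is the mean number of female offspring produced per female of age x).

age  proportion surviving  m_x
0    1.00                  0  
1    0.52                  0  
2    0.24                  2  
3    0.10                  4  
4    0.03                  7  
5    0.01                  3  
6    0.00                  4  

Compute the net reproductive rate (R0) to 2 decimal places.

lx·mx by age: 0, 0, 0.48, 0.4, 0.21, 0.03, 0
R0 = Σ lx·mx = 1.12 → 1.12

1.12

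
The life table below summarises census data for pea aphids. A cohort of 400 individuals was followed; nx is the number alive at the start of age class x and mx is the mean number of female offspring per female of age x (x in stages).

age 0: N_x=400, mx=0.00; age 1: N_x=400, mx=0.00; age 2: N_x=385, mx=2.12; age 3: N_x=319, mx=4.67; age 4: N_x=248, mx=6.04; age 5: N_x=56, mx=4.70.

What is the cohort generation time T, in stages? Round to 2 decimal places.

lx = nx/n0 = nx/400: 1, 1, 0.9625, 0.7975, 0.62, 0.14
lx·mx: 0, 0, 2.0405, 3.724325, 3.7448, 0.658 → R0 = 10.167625
x·lx·mx: 0, 0, 4.081, 11.172975, 14.9792, 3.29 → Σ = 33.523175
T = 33.523175 / 10.167625 = 3.297051… → 3.30

3.30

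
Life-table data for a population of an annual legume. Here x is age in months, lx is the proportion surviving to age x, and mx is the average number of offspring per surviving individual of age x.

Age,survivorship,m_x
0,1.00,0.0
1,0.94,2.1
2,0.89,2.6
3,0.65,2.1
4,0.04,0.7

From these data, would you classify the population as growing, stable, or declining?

growing

R0 = Σ lx·mx = 0 + 1.974 + 2.314 + 1.365 + 0.028 = 5.681
R0 > 1, so the population is growing.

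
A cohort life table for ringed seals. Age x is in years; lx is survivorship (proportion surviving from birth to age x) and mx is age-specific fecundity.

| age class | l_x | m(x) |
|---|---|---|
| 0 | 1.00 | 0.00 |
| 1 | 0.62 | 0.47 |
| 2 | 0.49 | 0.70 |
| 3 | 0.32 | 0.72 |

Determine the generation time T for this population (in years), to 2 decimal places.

lx·mx: 0, 0.2914, 0.343, 0.2304 → R0 = 0.8648
x·lx·mx: 0, 0.2914, 0.686, 0.6912 → Σ = 1.6686
T = 1.6686 / 0.8648 = 1.929463… → 1.93

1.93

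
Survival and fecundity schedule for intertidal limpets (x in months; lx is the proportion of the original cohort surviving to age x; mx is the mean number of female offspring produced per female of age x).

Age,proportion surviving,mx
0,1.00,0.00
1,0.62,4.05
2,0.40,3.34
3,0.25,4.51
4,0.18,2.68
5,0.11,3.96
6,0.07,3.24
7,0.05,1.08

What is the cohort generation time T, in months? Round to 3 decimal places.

lx·mx: 0, 2.511, 1.336, 1.1275, 0.4824, 0.4356, 0.2268, 0.054 → R0 = 6.1733
x·lx·mx: 0, 2.511, 2.672, 3.3825, 1.9296, 2.178, 1.3608, 0.378 → Σ = 14.4119
T = 14.4119 / 6.1733 = 2.334554… → 2.335

2.335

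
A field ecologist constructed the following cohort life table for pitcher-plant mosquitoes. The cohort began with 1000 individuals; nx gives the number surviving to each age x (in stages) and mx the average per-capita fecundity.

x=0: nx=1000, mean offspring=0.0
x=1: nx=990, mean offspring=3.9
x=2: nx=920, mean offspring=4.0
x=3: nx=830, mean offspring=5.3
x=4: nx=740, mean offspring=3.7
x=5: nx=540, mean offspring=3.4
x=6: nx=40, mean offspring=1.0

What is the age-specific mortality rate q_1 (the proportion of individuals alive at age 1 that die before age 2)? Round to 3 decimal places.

0.071

lx = nx/n0 = nx/1000: 1, 0.99, 0.92, 0.83, 0.74, 0.54, 0.04
q_1 = (l_1 − l_2) / l_1 = (0.99 − 0.92) / 0.99
     = 0.07 / 0.99 = 0.070707… → 0.071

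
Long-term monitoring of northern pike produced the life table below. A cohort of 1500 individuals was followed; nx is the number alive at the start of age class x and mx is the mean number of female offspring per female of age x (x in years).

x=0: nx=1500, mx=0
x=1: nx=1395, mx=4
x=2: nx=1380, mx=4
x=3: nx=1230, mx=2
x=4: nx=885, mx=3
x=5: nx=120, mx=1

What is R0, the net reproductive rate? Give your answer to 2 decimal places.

lx = nx/n0 = nx/1500: 1, 0.93, 0.92, 0.82, 0.59, 0.08
lx·mx by age: 0, 3.72, 3.68, 1.64, 1.77, 0.08
R0 = Σ lx·mx = 10.89 → 10.89

10.89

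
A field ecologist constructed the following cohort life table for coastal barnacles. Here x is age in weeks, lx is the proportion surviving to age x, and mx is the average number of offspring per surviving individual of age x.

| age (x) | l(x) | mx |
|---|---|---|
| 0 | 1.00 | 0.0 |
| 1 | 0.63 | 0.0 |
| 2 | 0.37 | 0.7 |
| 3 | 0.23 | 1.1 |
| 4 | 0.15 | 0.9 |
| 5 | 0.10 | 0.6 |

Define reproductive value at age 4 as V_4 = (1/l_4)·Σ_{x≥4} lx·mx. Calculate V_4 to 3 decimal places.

1.300

lx·mx for x ≥ 4: 0.135, 0.06 → sum = 0.195
V_4 = 0.195 / l_4 = 0.195 / 0.15 = 1.3 → 1.300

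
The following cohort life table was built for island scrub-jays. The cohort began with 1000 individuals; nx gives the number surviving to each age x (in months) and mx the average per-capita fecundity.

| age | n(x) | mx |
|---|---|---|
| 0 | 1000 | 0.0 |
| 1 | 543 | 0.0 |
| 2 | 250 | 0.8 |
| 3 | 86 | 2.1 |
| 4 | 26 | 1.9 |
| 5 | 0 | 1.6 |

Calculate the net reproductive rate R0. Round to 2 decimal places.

0.43

lx = nx/n0 = nx/1000: 1, 0.543, 0.25, 0.086, 0.026, 0
lx·mx by age: 0, 0, 0.2, 0.1806, 0.0494, 0
R0 = Σ lx·mx = 0.43 → 0.43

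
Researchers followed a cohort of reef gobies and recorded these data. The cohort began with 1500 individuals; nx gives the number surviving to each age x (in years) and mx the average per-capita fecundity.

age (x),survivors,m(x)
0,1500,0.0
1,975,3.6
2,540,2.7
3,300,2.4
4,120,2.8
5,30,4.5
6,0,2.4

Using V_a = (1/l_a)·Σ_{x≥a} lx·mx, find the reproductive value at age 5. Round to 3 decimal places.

4.500

lx = nx/n0 = nx/1500: 1, 0.65, 0.36, 0.2, 0.08, 0.02, 0
lx·mx for x ≥ 5: 0.09, 0 → sum = 0.09
V_5 = 0.09 / l_5 = 0.09 / 0.02 = 4.5 → 4.500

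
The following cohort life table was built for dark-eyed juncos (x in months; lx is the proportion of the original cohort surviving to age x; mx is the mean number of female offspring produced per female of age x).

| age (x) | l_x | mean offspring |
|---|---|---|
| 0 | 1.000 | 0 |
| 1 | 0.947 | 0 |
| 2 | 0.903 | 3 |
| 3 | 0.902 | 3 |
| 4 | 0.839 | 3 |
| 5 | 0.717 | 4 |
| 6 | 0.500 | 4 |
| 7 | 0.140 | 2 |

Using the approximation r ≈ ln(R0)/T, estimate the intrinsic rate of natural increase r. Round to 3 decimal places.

R0 = Σ lx·mx = 0 + 0 + 2.709 + 2.706 + 2.517 + 2.868 + 2 + 0.28 = 13.08
Σ x·lx·mx = 51.904; T = 51.904/13.08 = 3.9682…
r ≈ ln(R0)/T = ln(13.08)/3.9682… = 0.64792… → 0.648

0.648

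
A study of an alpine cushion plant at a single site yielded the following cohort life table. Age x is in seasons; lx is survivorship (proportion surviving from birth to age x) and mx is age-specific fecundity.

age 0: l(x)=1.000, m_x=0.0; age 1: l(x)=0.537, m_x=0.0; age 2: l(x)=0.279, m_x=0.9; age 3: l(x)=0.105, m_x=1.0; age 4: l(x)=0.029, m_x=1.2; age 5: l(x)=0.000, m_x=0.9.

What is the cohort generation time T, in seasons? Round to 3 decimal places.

2.447

lx·mx: 0, 0, 0.2511, 0.105, 0.0348, 0 → R0 = 0.3909
x·lx·mx: 0, 0, 0.5022, 0.315, 0.1392, 0 → Σ = 0.9564
T = 0.9564 / 0.3909 = 2.446662… → 2.447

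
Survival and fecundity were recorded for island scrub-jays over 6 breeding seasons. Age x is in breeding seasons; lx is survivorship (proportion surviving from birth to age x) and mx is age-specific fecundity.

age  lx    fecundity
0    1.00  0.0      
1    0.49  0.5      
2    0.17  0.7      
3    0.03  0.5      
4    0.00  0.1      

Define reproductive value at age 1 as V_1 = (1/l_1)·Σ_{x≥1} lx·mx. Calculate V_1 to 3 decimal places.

0.773

lx·mx for x ≥ 1: 0.245, 0.119, 0.015, 0 → sum = 0.379
V_1 = 0.379 / l_1 = 0.379 / 0.49 = 0.773469… → 0.773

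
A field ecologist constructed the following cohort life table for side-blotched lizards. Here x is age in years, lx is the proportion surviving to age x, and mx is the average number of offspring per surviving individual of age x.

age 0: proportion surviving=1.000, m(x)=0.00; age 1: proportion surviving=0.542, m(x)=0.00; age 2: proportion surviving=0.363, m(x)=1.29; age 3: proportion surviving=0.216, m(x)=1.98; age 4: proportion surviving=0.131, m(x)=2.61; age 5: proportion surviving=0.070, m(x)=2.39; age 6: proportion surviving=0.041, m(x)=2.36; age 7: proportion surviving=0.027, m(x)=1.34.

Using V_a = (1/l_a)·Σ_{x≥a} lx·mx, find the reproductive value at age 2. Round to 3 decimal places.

lx·mx for x ≥ 2: 0.46827, 0.42768, 0.34191, 0.1673, 0.09676, 0.03618 → sum = 1.5381
V_2 = 1.5381 / l_2 = 1.5381 / 0.363 = 4.23719… → 4.237

4.237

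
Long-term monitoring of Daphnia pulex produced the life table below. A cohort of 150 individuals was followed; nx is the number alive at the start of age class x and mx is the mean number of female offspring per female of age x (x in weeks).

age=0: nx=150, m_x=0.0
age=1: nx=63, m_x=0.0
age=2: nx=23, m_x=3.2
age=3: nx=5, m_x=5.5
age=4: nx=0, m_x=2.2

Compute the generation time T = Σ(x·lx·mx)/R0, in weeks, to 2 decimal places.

lx = nx/n0 = nx/150: 1, 0.42, 0.15333…, 0.03333…, 0
lx·mx: 0, 0, 0.490667…, 0.183333…, 0 → R0 = 0.674…
x·lx·mx: 0, 0, 0.981333…, 0.55…, 0 → Σ = 1.531333…
T = 1.531333… / 0.674… = 2.272008… → 2.27

2.27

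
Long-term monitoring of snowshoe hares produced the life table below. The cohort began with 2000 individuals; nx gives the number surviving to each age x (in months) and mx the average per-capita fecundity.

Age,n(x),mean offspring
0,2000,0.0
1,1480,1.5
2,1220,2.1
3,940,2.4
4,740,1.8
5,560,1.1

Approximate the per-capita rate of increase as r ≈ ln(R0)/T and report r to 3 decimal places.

lx = nx/n0 = nx/2000: 1, 0.74, 0.61, 0.47, 0.37, 0.28
R0 = Σ lx·mx = 0 + 1.11 + 1.281 + 1.128 + 0.666 + 0.308 = 4.493
Σ x·lx·mx = 11.26; T = 11.26/4.493 = 2.50612…
r ≈ ln(R0)/T = ln(4.493)/2.50612… = 0.59954… → 0.600

0.600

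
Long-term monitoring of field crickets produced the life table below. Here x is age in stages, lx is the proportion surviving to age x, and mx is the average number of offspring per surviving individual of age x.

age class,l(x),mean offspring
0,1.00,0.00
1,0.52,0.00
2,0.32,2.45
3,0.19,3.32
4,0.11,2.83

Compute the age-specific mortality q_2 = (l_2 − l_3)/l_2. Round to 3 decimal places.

0.406

q_2 = (l_2 − l_3) / l_2 = (0.32 − 0.19) / 0.32
     = 0.13 / 0.32 = 0.40625 → 0.406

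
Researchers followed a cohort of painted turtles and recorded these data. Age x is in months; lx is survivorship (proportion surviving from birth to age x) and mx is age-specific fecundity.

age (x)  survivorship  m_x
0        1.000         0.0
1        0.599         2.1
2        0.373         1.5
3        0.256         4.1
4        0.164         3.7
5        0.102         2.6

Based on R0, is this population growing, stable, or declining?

R0 = Σ lx·mx = 0 + 1.2579 + 0.5595 + 1.0496 + 0.6068 + 0.2652 = 3.739
R0 > 1, so the population is growing.

growing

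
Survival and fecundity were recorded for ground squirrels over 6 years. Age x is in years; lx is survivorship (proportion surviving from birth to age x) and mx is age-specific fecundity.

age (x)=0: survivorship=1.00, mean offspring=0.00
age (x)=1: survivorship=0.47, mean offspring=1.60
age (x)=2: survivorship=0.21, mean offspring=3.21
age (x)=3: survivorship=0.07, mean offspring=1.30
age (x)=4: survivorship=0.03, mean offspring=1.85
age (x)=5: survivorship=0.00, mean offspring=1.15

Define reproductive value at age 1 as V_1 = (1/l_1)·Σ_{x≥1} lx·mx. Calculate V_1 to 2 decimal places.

lx·mx for x ≥ 1: 0.752, 0.6741, 0.091, 0.0555, 0 → sum = 1.5726
V_1 = 1.5726 / l_1 = 1.5726 / 0.47 = 3.345957… → 3.35

3.35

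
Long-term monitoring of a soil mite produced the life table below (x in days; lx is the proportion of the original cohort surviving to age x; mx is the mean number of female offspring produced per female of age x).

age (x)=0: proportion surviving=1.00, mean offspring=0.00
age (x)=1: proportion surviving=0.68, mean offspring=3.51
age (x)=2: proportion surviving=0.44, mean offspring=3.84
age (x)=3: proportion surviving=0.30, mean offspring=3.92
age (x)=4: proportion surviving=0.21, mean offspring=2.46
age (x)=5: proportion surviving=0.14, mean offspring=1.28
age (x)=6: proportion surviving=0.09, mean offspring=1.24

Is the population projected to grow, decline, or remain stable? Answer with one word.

growing

R0 = Σ lx·mx = 0 + 2.3868 + 1.6896 + 1.176 + 0.5166 + 0.1792 + 0.1116 = 6.0598
R0 > 1, so the population is growing.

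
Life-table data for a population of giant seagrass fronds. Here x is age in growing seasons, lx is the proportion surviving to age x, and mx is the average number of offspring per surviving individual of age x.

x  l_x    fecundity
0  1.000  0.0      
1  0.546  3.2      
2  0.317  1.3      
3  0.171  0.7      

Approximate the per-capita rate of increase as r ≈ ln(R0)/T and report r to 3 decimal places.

R0 = Σ lx·mx = 0 + 1.7472 + 0.4121 + 0.1197 = 2.279
Σ x·lx·mx = 2.9305; T = 2.9305/2.279 = 1.28587…
r ≈ ln(R0)/T = ln(2.279)/1.28587… = 0.64061… → 0.641

0.641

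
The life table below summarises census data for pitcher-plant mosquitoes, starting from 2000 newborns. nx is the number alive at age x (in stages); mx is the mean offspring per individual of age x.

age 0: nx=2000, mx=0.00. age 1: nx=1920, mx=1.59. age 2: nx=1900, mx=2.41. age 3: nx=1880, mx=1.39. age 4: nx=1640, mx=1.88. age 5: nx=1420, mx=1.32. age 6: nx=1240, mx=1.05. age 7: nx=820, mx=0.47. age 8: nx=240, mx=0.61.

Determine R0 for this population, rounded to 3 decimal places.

8.518

lx = nx/n0 = nx/2000: 1, 0.96, 0.95, 0.94, 0.82, 0.71, 0.62, 0.41, 0.12
lx·mx by age: 0, 1.5264, 2.2895, 1.3066, 1.5416, 0.9372, 0.651, 0.1927, 0.0732
R0 = Σ lx·mx = 8.5182 → 8.518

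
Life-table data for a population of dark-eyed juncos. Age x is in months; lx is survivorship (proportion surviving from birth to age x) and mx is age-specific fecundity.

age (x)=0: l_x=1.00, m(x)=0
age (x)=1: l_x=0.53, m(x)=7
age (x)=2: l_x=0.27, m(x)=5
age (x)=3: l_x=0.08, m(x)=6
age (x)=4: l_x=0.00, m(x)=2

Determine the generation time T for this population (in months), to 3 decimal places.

1.417

lx·mx: 0, 3.71, 1.35, 0.48, 0 → R0 = 5.54
x·lx·mx: 0, 3.71, 2.7, 1.44, 0 → Σ = 7.85
T = 7.85 / 5.54 = 1.416968… → 1.417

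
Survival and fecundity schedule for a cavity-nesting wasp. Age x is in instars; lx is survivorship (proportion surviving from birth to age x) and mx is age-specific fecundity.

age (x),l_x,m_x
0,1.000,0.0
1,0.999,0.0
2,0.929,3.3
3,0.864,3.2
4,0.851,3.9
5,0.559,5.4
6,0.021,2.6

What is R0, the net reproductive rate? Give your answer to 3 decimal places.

12.223

lx·mx by age: 0, 0, 3.0657, 2.7648, 3.3189, 3.0186, 0.0546
R0 = Σ lx·mx = 12.2226 → 12.223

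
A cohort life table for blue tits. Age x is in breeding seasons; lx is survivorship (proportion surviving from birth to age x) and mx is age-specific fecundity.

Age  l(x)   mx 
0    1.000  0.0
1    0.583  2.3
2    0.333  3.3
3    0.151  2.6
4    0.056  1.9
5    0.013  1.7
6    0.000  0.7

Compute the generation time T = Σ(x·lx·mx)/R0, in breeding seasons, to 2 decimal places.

lx·mx: 0, 1.3409, 1.0989, 0.3926, 0.1064, 0.0221, 0 → R0 = 2.9609
x·lx·mx: 0, 1.3409, 2.1978, 1.1778, 0.4256, 0.1105, 0 → Σ = 5.2526
T = 5.2526 / 2.9609 = 1.773988… → 1.77

1.77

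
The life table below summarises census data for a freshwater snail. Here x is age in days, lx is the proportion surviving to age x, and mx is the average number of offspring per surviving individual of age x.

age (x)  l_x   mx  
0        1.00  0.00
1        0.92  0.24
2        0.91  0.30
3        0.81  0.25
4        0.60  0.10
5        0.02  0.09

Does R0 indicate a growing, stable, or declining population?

R0 = Σ lx·mx = 0 + 0.2208 + 0.273 + 0.2025 + 0.06 + 0.0018 = 0.7581
R0 < 1, so the population is declining.

declining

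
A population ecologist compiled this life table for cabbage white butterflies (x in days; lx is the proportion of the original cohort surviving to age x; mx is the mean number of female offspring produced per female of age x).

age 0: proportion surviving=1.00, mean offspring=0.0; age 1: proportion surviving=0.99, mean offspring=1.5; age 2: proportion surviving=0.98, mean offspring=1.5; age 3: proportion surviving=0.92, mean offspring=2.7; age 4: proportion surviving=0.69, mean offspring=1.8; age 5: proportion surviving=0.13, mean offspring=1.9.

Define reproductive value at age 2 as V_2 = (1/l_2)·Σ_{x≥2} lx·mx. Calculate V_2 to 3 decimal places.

5.554

lx·mx for x ≥ 2: 1.47, 2.484, 1.242, 0.247 → sum = 5.443
V_2 = 5.443 / l_2 = 5.443 / 0.98 = 5.554082… → 5.554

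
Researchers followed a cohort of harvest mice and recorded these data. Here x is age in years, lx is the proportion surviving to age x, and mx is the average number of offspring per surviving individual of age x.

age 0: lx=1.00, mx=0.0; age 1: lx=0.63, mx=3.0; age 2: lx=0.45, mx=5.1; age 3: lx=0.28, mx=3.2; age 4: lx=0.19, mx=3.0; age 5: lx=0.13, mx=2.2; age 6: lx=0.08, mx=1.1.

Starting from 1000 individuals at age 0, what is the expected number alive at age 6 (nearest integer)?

Expected survivors = N0 · l_6 = 1000 × 0.08 = 80 → 80

80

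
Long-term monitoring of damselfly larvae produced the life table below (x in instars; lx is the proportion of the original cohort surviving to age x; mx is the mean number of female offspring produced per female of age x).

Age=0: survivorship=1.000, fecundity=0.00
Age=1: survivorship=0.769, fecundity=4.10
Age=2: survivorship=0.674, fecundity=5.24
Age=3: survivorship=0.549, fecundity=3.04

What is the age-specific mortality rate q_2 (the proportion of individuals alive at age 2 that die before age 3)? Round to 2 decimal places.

0.19

q_2 = (l_2 − l_3) / l_2 = (0.674 − 0.549) / 0.674
     = 0.125 / 0.674 = 0.18546… → 0.19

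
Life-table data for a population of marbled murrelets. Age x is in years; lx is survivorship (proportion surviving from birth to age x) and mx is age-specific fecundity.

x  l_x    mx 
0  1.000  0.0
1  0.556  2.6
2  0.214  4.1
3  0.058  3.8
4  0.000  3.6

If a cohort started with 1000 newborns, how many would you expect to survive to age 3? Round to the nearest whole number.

Expected survivors = N0 · l_3 = 1000 × 0.058 = 58 → 58

58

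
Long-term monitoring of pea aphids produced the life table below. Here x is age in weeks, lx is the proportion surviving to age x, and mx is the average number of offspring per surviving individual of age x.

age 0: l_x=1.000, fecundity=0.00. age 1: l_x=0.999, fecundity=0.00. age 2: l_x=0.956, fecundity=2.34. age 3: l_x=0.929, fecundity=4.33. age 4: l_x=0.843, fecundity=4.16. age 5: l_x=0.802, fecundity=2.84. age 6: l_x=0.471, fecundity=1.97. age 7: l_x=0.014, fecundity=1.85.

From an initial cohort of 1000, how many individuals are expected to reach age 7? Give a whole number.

14

Expected survivors = N0 · l_7 = 1000 × 0.014 = 14 → 14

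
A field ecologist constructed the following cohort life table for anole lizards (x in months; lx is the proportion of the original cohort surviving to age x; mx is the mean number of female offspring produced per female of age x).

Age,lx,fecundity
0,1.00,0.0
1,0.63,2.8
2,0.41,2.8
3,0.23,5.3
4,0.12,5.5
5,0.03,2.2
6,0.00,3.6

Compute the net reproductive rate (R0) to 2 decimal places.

lx·mx by age: 0, 1.764, 1.148, 1.219, 0.66, 0.066, 0
R0 = Σ lx·mx = 4.857 → 4.86

4.86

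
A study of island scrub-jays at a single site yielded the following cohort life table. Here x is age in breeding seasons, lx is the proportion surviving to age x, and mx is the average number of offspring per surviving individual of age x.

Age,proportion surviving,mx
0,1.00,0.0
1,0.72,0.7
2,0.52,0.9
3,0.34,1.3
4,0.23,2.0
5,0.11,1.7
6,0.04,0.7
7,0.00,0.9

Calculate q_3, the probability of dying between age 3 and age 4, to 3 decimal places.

q_3 = (l_3 − l_4) / l_3 = (0.34 − 0.23) / 0.34
     = 0.11 / 0.34 = 0.323529… → 0.324

0.324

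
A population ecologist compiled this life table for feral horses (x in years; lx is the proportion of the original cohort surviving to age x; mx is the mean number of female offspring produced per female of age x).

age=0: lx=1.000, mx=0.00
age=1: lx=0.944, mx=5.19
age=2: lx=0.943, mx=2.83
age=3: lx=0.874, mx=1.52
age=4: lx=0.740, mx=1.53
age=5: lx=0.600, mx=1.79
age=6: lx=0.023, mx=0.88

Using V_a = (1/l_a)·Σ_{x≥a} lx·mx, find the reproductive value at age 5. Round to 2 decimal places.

1.82

lx·mx for x ≥ 5: 1.074, 0.02024 → sum = 1.09424
V_5 = 1.09424 / l_5 = 1.09424 / 0.6 = 1.823733… → 1.82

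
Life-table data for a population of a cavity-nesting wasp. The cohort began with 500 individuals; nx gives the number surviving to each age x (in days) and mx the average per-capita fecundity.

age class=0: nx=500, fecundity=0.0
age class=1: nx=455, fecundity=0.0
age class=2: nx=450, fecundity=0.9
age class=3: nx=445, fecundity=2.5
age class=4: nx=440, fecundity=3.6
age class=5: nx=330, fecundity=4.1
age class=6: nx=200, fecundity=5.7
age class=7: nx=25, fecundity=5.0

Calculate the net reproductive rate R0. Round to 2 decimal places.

lx = nx/n0 = nx/500: 1, 0.91, 0.9, 0.89, 0.88, 0.66, 0.4, 0.05
lx·mx by age: 0, 0, 0.81, 2.225, 3.168, 2.706, 2.28, 0.25
R0 = Σ lx·mx = 11.439 → 11.44

11.44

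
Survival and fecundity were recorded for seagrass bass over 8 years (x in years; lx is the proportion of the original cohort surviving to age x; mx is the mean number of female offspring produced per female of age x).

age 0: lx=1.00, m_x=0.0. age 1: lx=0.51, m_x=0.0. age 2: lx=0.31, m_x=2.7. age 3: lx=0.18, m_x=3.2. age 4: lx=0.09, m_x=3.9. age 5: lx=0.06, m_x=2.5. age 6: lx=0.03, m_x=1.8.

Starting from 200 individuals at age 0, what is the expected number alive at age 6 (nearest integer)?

Expected survivors = N0 · l_6 = 200 × 0.03 = 6 → 6

6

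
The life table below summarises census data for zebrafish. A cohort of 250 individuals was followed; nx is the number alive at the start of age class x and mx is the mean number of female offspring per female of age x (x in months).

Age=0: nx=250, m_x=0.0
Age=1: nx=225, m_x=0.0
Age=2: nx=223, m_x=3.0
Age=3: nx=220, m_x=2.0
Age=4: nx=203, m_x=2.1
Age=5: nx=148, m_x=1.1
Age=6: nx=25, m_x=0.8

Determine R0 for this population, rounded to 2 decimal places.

lx = nx/n0 = nx/250: 1, 0.9, 0.892, 0.88, 0.812, 0.592, 0.1
lx·mx by age: 0, 0, 2.676, 1.76, 1.7052, 0.6512, 0.08
R0 = Σ lx·mx = 6.8724 → 6.87

6.87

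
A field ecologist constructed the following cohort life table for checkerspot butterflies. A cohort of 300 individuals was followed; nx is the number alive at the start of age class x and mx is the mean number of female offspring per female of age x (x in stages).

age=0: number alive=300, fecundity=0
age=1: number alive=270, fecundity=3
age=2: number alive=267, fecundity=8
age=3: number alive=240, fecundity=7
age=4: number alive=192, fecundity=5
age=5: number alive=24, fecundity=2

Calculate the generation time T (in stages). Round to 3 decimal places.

2.521

lx = nx/n0 = nx/300: 1, 0.9, 0.89, 0.8, 0.64, 0.08
lx·mx: 0, 2.7, 7.12, 5.6, 3.2, 0.16 → R0 = 18.78
x·lx·mx: 0, 2.7, 14.24, 16.8, 12.8, 0.8 → Σ = 47.34
T = 47.34 / 18.78 = 2.520767… → 2.521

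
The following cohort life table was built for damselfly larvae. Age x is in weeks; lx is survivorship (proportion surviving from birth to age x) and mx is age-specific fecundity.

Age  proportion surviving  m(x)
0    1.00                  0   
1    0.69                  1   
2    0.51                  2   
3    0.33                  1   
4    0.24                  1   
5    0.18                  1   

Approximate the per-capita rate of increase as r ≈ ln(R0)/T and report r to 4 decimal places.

R0 = Σ lx·mx = 0 + 0.69 + 1.02 + 0.33 + 0.24 + 0.18 = 2.46
Σ x·lx·mx = 5.58; T = 5.58/2.46 = 2.26829…
r ≈ ln(R0)/T = ln(2.46)/2.26829… = 0.396845… → 0.3968

0.3968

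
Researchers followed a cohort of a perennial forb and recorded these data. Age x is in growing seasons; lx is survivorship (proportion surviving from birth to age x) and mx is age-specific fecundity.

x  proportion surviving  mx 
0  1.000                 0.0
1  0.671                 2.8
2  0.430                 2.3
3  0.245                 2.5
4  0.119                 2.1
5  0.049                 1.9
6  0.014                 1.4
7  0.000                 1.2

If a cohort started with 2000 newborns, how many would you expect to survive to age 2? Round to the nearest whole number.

860

Expected survivors = N0 · l_2 = 2000 × 0.430 = 860 → 860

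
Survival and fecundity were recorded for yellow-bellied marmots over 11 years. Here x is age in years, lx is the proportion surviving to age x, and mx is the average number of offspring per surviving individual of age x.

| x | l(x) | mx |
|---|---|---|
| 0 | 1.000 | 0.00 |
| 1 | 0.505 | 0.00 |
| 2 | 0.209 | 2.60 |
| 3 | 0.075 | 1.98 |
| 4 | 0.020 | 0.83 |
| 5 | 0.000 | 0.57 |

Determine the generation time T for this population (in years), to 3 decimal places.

lx·mx: 0, 0, 0.5434, 0.1485, 0.0166, 0 → R0 = 0.7085
x·lx·mx: 0, 0, 1.0868, 0.4455, 0.0664, 0 → Σ = 1.5987
T = 1.5987 / 0.7085 = 2.256457… → 2.256

2.256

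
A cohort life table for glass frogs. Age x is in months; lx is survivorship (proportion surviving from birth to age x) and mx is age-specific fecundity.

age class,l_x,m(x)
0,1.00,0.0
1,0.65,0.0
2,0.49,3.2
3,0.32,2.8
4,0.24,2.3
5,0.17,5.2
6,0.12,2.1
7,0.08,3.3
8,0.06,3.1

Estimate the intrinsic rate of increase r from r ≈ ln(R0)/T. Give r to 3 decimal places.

R0 = Σ lx·mx = 0 + 0 + 1.568 + 0.896 + 0.552 + 0.884 + 0.252 + 0.264 + 0.186 = 4.602
Σ x·lx·mx = 17.3; T = 17.3/4.602 = 3.75924…
r ≈ ln(R0)/T = ln(4.602)/3.75924… = 0.40606… → 0.406

0.406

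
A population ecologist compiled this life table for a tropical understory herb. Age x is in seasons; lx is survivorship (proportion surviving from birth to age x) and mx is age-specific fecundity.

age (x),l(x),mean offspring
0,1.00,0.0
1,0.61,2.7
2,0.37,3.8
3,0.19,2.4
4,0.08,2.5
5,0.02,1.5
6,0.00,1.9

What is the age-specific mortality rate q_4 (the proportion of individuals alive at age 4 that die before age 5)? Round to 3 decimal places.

0.750

q_4 = (l_4 − l_5) / l_4 = (0.08 − 0.02) / 0.08
     = 0.06 / 0.08 = 0.75 → 0.750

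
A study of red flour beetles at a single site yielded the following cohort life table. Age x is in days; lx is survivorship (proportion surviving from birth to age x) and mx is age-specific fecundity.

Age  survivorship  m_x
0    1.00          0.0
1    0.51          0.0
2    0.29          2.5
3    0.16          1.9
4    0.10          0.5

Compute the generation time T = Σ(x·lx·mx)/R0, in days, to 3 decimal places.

lx·mx: 0, 0, 0.725, 0.304, 0.05 → R0 = 1.079
x·lx·mx: 0, 0, 1.45, 0.912, 0.2 → Σ = 2.562
T = 2.562 / 1.079 = 2.374421… → 2.374

2.374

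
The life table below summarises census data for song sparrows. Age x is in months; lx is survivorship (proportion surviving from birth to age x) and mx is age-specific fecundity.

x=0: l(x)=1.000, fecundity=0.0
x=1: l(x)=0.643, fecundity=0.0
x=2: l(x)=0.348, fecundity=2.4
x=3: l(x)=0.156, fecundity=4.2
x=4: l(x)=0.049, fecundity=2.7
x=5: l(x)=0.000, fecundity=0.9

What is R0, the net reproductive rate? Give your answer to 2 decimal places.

lx·mx by age: 0, 0, 0.8352, 0.6552, 0.1323, 0
R0 = Σ lx·mx = 1.6227 → 1.62

1.62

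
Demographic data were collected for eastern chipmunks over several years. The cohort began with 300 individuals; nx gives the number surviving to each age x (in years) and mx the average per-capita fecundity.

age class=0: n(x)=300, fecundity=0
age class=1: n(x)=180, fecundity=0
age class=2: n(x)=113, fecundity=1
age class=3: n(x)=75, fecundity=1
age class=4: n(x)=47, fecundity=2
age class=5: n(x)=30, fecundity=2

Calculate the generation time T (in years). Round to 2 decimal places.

lx = nx/n0 = nx/300: 1, 0.6, 0.37667…, 0.25, 0.15667…, 0.1
lx·mx: 0, 0, 0.376667…, 0.25, 0.313333…, 0.2 → R0 = 1.14…
x·lx·mx: 0, 0, 0.753333…, 0.75, 1.253333…, 1 → Σ = 3.756667…
T = 3.756667… / 1.14… = 3.295322… → 3.30

3.30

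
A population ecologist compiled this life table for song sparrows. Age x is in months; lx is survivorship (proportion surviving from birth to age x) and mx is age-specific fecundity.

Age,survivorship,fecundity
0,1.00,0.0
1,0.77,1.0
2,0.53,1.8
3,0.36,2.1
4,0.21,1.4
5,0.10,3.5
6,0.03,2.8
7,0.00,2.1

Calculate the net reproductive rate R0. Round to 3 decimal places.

lx·mx by age: 0, 0.77, 0.954, 0.756, 0.294, 0.35, 0.084, 0
R0 = Σ lx·mx = 3.208 → 3.208

3.208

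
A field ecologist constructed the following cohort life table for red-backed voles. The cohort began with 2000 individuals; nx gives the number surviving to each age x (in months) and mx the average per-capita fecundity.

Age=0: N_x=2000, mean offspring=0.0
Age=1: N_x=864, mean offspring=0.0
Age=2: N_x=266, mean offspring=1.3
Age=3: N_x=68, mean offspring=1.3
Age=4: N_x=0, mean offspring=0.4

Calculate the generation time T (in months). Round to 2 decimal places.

2.20

lx = nx/n0 = nx/2000: 1, 0.432, 0.133, 0.034, 0
lx·mx: 0, 0, 0.1729, 0.0442, 0 → R0 = 0.2171
x·lx·mx: 0, 0, 0.3458, 0.1326, 0 → Σ = 0.4784
T = 0.4784 / 0.2171 = 2.203593… → 2.20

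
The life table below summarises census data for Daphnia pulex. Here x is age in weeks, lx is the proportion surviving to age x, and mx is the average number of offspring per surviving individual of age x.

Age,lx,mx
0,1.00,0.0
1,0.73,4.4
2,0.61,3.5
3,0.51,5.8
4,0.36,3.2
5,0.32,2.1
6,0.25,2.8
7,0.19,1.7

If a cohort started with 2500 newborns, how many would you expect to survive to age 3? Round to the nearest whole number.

Expected survivors = N0 · l_3 = 2500 × 0.51 = 1275 → 1275

1275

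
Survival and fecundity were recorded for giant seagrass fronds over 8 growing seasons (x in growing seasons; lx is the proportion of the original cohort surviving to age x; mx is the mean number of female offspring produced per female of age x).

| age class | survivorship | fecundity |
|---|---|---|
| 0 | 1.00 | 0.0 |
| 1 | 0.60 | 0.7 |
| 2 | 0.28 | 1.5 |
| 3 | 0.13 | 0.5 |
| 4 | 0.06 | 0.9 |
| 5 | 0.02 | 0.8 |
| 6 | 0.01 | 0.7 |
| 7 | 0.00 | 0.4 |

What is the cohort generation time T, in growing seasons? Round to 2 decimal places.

lx·mx: 0, 0.42, 0.42, 0.065, 0.054, 0.016, 0.007, 0 → R0 = 0.982
x·lx·mx: 0, 0.42, 0.84, 0.195, 0.216, 0.08, 0.042, 0 → Σ = 1.793
T = 1.793 / 0.982 = 1.825866… → 1.83

1.83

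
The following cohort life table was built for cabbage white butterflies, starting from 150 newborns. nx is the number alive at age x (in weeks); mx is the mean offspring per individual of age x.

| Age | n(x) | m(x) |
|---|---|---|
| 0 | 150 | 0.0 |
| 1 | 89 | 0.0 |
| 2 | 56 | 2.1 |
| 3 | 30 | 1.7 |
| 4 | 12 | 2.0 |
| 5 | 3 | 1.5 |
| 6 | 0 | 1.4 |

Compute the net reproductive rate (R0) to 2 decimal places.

1.31

lx = nx/n0 = nx/150: 1, 0.59333…, 0.37333…, 0.2, 0.08, 0.02, 0
lx·mx by age: 0, 0, 0.784…, 0.34, 0.16, 0.03, 0
R0 = Σ lx·mx = 1.314… → 1.31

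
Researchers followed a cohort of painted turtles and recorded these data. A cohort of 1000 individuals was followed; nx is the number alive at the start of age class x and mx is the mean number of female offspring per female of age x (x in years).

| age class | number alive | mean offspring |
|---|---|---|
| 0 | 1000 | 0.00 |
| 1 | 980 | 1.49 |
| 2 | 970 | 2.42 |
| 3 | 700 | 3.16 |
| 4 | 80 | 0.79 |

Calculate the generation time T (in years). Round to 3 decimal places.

2.144

lx = nx/n0 = nx/1000: 1, 0.98, 0.97, 0.7, 0.08
lx·mx: 0, 1.4602, 2.3474, 2.212, 0.0632 → R0 = 6.0828
x·lx·mx: 0, 1.4602, 4.6948, 6.636, 0.2528 → Σ = 13.0438
T = 13.0438 / 6.0828 = 2.144374… → 2.144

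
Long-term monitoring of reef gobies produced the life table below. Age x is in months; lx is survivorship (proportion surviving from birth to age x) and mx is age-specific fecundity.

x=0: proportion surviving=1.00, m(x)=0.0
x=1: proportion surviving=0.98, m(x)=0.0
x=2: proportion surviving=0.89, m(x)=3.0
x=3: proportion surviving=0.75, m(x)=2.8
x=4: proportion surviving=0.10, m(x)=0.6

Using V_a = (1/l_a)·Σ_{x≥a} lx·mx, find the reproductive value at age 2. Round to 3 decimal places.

lx·mx for x ≥ 2: 2.67, 2.1, 0.06 → sum = 4.83
V_2 = 4.83 / l_2 = 4.83 / 0.89 = 5.426966… → 5.427

5.427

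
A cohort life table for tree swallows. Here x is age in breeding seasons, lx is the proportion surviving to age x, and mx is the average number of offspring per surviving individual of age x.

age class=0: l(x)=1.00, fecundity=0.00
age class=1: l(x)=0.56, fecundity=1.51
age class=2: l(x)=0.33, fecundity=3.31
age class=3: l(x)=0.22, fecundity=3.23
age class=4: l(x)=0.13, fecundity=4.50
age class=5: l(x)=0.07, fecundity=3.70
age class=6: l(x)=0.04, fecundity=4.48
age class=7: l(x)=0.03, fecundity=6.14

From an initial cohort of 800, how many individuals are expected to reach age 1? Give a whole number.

448

Expected survivors = N0 · l_1 = 800 × 0.56 = 448 → 448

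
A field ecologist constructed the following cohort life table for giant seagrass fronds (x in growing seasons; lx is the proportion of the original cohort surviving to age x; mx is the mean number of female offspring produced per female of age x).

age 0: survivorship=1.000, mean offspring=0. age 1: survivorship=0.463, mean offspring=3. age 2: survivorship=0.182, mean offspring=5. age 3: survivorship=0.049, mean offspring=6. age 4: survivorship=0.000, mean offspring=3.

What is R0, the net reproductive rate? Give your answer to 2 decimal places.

lx·mx by age: 0, 1.389, 0.91, 0.294, 0
R0 = Σ lx·mx = 2.593 → 2.59

2.59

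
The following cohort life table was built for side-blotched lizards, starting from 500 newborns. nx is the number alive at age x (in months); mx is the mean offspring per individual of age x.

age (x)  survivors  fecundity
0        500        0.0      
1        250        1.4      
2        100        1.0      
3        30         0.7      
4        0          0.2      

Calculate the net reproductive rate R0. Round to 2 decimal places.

lx = nx/n0 = nx/500: 1, 0.5, 0.2, 0.06, 0
lx·mx by age: 0, 0.7, 0.2, 0.042, 0
R0 = Σ lx·mx = 0.942 → 0.94

0.94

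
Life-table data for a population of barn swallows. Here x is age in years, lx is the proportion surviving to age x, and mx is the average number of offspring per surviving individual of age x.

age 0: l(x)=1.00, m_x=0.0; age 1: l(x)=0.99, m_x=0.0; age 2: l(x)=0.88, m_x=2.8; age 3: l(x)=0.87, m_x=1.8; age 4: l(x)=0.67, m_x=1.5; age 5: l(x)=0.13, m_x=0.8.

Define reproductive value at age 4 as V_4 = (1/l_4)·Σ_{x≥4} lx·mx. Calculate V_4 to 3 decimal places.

lx·mx for x ≥ 4: 1.005, 0.104 → sum = 1.109
V_4 = 1.109 / l_4 = 1.109 / 0.67 = 1.655224… → 1.655

1.655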